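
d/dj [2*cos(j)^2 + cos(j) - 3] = -(4*cos(j) + 1)*sin(j)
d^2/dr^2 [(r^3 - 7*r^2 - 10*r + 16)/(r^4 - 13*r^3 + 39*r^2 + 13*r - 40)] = 2*(r^3 + 6*r^2 - 9*r + 22)/(r^6 - 12*r^5 + 33*r^4 + 56*r^3 - 165*r^2 - 300*r - 125)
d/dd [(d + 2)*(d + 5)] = 2*d + 7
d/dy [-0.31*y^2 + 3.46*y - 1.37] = 3.46 - 0.62*y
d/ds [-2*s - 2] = -2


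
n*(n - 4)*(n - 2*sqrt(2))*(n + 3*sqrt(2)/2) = n^4 - 4*n^3 - sqrt(2)*n^3/2 - 6*n^2 + 2*sqrt(2)*n^2 + 24*n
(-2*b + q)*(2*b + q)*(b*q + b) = -4*b^3*q - 4*b^3 + b*q^3 + b*q^2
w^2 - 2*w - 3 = (w - 3)*(w + 1)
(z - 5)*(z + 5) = z^2 - 25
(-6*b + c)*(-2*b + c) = 12*b^2 - 8*b*c + c^2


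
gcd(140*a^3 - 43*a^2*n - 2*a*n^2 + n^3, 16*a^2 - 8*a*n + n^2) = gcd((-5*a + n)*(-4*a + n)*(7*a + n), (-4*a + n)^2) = 4*a - n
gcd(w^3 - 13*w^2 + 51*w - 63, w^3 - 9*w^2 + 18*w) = w - 3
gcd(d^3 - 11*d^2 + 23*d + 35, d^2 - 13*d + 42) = d - 7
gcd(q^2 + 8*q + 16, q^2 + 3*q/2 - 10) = q + 4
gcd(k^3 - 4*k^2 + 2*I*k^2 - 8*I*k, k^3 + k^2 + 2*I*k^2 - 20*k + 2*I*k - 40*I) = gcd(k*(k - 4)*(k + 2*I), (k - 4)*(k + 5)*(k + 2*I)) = k^2 + k*(-4 + 2*I) - 8*I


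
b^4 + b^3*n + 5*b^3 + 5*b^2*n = b^2*(b + 5)*(b + n)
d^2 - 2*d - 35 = (d - 7)*(d + 5)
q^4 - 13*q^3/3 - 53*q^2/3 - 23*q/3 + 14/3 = (q - 7)*(q - 1/3)*(q + 1)*(q + 2)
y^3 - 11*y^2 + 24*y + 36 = (y - 6)^2*(y + 1)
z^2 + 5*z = z*(z + 5)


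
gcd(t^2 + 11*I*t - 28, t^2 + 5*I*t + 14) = t + 7*I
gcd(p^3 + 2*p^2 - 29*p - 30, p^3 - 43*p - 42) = p^2 + 7*p + 6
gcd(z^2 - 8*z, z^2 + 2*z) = z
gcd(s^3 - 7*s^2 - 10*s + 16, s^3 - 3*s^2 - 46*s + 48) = s^2 - 9*s + 8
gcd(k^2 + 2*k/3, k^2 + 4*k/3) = k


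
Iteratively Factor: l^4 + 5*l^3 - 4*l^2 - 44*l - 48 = (l - 3)*(l^3 + 8*l^2 + 20*l + 16) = (l - 3)*(l + 2)*(l^2 + 6*l + 8) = (l - 3)*(l + 2)*(l + 4)*(l + 2)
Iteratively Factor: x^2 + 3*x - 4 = (x - 1)*(x + 4)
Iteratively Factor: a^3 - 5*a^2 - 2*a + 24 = (a + 2)*(a^2 - 7*a + 12) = (a - 3)*(a + 2)*(a - 4)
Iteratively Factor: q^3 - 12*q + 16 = (q - 2)*(q^2 + 2*q - 8) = (q - 2)^2*(q + 4)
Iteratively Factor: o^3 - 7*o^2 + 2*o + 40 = (o - 4)*(o^2 - 3*o - 10) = (o - 4)*(o + 2)*(o - 5)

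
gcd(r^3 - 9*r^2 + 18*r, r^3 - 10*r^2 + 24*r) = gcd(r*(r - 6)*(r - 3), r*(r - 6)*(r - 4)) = r^2 - 6*r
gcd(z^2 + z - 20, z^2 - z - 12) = z - 4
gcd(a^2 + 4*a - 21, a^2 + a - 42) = a + 7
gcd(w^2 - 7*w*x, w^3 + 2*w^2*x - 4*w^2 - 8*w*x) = w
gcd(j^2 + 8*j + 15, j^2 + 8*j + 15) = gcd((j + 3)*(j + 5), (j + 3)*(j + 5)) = j^2 + 8*j + 15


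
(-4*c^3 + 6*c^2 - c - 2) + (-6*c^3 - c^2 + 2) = -10*c^3 + 5*c^2 - c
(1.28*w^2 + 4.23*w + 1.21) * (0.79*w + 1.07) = 1.0112*w^3 + 4.7113*w^2 + 5.482*w + 1.2947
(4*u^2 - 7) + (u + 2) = 4*u^2 + u - 5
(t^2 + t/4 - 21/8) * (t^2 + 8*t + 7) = t^4 + 33*t^3/4 + 51*t^2/8 - 77*t/4 - 147/8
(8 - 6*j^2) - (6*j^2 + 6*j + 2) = -12*j^2 - 6*j + 6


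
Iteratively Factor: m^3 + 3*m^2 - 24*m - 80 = (m - 5)*(m^2 + 8*m + 16) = (m - 5)*(m + 4)*(m + 4)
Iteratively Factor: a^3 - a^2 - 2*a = (a)*(a^2 - a - 2) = a*(a - 2)*(a + 1)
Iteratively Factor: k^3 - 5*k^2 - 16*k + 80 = (k - 5)*(k^2 - 16) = (k - 5)*(k + 4)*(k - 4)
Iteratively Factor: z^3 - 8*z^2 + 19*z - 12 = (z - 3)*(z^2 - 5*z + 4) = (z - 4)*(z - 3)*(z - 1)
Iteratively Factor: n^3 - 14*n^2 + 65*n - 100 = (n - 5)*(n^2 - 9*n + 20) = (n - 5)*(n - 4)*(n - 5)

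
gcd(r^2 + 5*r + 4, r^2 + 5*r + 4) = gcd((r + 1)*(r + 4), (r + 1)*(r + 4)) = r^2 + 5*r + 4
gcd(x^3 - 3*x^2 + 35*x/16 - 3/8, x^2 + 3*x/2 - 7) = x - 2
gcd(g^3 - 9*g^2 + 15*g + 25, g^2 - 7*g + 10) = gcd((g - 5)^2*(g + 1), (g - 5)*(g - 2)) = g - 5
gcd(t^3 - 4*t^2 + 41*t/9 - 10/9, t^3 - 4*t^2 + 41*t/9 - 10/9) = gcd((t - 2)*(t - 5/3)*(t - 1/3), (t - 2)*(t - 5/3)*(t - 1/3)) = t^3 - 4*t^2 + 41*t/9 - 10/9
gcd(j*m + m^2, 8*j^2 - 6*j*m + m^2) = 1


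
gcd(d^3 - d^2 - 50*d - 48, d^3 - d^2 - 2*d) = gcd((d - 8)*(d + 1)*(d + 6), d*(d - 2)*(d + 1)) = d + 1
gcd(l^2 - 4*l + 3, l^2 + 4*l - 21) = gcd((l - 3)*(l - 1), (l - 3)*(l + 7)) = l - 3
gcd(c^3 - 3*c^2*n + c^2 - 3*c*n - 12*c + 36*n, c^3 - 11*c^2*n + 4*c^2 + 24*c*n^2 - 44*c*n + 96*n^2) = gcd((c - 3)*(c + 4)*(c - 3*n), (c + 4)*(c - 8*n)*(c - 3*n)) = c^2 - 3*c*n + 4*c - 12*n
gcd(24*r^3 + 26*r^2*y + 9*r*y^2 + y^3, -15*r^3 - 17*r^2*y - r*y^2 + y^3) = 3*r + y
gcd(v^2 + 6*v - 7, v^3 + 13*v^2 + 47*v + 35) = v + 7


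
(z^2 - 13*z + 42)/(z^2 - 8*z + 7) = (z - 6)/(z - 1)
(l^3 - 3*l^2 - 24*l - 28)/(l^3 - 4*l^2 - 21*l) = (l^2 + 4*l + 4)/(l*(l + 3))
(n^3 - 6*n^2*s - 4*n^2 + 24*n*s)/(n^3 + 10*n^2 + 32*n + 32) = n*(n^2 - 6*n*s - 4*n + 24*s)/(n^3 + 10*n^2 + 32*n + 32)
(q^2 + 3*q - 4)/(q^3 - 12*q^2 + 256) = (q - 1)/(q^2 - 16*q + 64)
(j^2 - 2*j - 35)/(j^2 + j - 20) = (j - 7)/(j - 4)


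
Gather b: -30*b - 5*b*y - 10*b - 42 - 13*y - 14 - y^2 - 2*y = b*(-5*y - 40) - y^2 - 15*y - 56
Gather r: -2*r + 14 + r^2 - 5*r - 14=r^2 - 7*r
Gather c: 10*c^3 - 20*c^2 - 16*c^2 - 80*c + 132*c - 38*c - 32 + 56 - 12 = 10*c^3 - 36*c^2 + 14*c + 12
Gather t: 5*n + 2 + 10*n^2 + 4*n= 10*n^2 + 9*n + 2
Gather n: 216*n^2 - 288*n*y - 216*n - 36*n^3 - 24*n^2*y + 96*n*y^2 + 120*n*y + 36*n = -36*n^3 + n^2*(216 - 24*y) + n*(96*y^2 - 168*y - 180)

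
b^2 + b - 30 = (b - 5)*(b + 6)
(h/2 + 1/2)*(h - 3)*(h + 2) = h^3/2 - 7*h/2 - 3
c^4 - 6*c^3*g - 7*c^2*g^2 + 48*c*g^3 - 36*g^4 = (c - 6*g)*(c - 2*g)*(c - g)*(c + 3*g)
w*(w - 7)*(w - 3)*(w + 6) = w^4 - 4*w^3 - 39*w^2 + 126*w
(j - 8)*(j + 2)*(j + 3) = j^3 - 3*j^2 - 34*j - 48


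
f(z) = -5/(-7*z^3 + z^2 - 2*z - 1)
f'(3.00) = -0.03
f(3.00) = 0.03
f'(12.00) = 0.00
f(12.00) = 0.00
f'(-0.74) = -5.02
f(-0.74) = -1.29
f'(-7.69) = -0.00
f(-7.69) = -0.00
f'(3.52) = -0.01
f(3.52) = 0.02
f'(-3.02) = -0.02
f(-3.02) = -0.02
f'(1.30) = -0.58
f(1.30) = 0.29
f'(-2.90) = -0.03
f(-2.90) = -0.03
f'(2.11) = -0.10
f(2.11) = 0.08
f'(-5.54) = -0.00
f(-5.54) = -0.00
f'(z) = -5*(21*z^2 - 2*z + 2)/(-7*z^3 + z^2 - 2*z - 1)^2 = 5*(-21*z^2 + 2*z - 2)/(7*z^3 - z^2 + 2*z + 1)^2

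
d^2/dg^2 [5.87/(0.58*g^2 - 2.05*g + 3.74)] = (-3.949336*g^2 + 13.95886*g + 5.87*(1.16*g - 2.05)*(2.32*g - 4.1) - 25.466408)/(0.58*g^2 - 2.05*g + 3.74)^3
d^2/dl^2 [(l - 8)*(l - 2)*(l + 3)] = 6*l - 14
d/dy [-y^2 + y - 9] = 1 - 2*y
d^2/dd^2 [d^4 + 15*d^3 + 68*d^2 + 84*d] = 12*d^2 + 90*d + 136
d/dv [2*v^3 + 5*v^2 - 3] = 2*v*(3*v + 5)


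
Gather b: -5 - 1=-6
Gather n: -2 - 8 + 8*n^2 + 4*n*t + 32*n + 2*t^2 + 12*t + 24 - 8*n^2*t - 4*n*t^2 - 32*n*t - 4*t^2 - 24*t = n^2*(8 - 8*t) + n*(-4*t^2 - 28*t + 32) - 2*t^2 - 12*t + 14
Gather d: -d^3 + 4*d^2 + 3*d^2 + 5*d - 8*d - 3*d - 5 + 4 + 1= -d^3 + 7*d^2 - 6*d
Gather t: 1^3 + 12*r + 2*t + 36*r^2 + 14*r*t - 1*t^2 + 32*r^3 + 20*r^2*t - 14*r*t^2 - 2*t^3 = 32*r^3 + 36*r^2 + 12*r - 2*t^3 + t^2*(-14*r - 1) + t*(20*r^2 + 14*r + 2) + 1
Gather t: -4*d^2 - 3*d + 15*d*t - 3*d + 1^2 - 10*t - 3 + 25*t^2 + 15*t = -4*d^2 - 6*d + 25*t^2 + t*(15*d + 5) - 2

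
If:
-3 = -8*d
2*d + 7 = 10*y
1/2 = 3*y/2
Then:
No Solution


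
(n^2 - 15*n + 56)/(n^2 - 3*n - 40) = (n - 7)/(n + 5)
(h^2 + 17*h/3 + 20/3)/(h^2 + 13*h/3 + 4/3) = (3*h + 5)/(3*h + 1)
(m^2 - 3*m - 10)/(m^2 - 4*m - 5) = (m + 2)/(m + 1)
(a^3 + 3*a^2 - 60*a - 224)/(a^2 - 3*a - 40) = (a^2 + 11*a + 28)/(a + 5)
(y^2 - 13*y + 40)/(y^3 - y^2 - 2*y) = (-y^2 + 13*y - 40)/(y*(-y^2 + y + 2))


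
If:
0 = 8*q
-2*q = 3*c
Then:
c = 0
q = 0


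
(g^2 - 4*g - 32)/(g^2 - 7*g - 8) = (g + 4)/(g + 1)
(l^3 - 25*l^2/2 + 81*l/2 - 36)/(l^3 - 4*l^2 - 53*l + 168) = (l - 3/2)/(l + 7)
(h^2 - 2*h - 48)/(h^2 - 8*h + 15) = (h^2 - 2*h - 48)/(h^2 - 8*h + 15)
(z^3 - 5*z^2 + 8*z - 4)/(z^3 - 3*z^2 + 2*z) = (z - 2)/z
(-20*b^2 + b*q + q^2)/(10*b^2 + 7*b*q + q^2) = (-4*b + q)/(2*b + q)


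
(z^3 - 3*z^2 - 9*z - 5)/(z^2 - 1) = (z^2 - 4*z - 5)/(z - 1)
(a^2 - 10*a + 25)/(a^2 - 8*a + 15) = (a - 5)/(a - 3)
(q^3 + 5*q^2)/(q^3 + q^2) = (q + 5)/(q + 1)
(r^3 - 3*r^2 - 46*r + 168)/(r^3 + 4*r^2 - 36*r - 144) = (r^2 + 3*r - 28)/(r^2 + 10*r + 24)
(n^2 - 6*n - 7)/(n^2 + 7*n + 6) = (n - 7)/(n + 6)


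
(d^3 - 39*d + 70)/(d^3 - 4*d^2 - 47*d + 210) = (d - 2)/(d - 6)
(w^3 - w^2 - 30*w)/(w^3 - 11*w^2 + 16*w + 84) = w*(w + 5)/(w^2 - 5*w - 14)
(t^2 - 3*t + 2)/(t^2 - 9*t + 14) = (t - 1)/(t - 7)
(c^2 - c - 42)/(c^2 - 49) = (c + 6)/(c + 7)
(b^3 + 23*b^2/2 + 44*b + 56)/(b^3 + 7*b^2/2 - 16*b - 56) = (b + 4)/(b - 4)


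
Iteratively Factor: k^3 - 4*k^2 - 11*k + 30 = (k + 3)*(k^2 - 7*k + 10) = (k - 2)*(k + 3)*(k - 5)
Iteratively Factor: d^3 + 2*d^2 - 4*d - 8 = (d - 2)*(d^2 + 4*d + 4) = (d - 2)*(d + 2)*(d + 2)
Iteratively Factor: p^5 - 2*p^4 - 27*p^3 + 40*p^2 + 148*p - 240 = (p + 3)*(p^4 - 5*p^3 - 12*p^2 + 76*p - 80) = (p + 3)*(p + 4)*(p^3 - 9*p^2 + 24*p - 20) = (p - 2)*(p + 3)*(p + 4)*(p^2 - 7*p + 10) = (p - 2)^2*(p + 3)*(p + 4)*(p - 5)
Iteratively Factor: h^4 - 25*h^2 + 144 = (h + 4)*(h^3 - 4*h^2 - 9*h + 36) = (h - 4)*(h + 4)*(h^2 - 9) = (h - 4)*(h - 3)*(h + 4)*(h + 3)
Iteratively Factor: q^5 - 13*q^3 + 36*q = (q - 2)*(q^4 + 2*q^3 - 9*q^2 - 18*q) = (q - 3)*(q - 2)*(q^3 + 5*q^2 + 6*q) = q*(q - 3)*(q - 2)*(q^2 + 5*q + 6) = q*(q - 3)*(q - 2)*(q + 2)*(q + 3)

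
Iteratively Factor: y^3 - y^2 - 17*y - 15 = (y - 5)*(y^2 + 4*y + 3) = (y - 5)*(y + 3)*(y + 1)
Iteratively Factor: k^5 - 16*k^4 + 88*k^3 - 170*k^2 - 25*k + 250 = (k - 5)*(k^4 - 11*k^3 + 33*k^2 - 5*k - 50) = (k - 5)*(k - 2)*(k^3 - 9*k^2 + 15*k + 25) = (k - 5)*(k - 2)*(k + 1)*(k^2 - 10*k + 25) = (k - 5)^2*(k - 2)*(k + 1)*(k - 5)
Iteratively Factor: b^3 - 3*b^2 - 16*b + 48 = (b - 3)*(b^2 - 16) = (b - 3)*(b + 4)*(b - 4)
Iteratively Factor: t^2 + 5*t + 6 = (t + 2)*(t + 3)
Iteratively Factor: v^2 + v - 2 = (v + 2)*(v - 1)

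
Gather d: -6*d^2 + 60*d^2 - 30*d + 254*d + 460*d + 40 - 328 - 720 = 54*d^2 + 684*d - 1008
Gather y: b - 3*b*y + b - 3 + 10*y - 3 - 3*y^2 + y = 2*b - 3*y^2 + y*(11 - 3*b) - 6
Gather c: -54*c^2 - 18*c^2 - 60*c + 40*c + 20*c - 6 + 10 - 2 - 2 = -72*c^2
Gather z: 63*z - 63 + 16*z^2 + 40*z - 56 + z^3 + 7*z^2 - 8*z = z^3 + 23*z^2 + 95*z - 119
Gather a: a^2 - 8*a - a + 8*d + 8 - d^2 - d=a^2 - 9*a - d^2 + 7*d + 8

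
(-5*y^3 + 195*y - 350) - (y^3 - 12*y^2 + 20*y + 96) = -6*y^3 + 12*y^2 + 175*y - 446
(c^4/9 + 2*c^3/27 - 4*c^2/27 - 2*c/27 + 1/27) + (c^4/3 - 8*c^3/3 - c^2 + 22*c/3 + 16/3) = 4*c^4/9 - 70*c^3/27 - 31*c^2/27 + 196*c/27 + 145/27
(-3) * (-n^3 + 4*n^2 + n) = 3*n^3 - 12*n^2 - 3*n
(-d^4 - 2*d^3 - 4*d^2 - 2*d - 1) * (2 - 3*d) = 3*d^5 + 4*d^4 + 8*d^3 - 2*d^2 - d - 2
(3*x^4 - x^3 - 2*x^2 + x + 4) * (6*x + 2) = 18*x^5 - 14*x^3 + 2*x^2 + 26*x + 8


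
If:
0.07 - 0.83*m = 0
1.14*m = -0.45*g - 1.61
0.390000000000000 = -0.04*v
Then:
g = -3.79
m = 0.08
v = -9.75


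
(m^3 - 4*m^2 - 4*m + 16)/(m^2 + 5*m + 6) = (m^2 - 6*m + 8)/(m + 3)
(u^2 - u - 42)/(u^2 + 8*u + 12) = (u - 7)/(u + 2)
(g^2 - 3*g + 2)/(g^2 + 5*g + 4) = (g^2 - 3*g + 2)/(g^2 + 5*g + 4)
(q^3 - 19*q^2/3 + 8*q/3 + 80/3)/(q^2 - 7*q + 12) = (3*q^2 - 7*q - 20)/(3*(q - 3))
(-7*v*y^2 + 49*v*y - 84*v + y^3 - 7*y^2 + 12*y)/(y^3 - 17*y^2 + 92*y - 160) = (-7*v*y + 21*v + y^2 - 3*y)/(y^2 - 13*y + 40)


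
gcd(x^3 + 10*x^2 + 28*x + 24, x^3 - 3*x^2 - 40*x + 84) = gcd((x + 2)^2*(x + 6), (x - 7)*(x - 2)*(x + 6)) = x + 6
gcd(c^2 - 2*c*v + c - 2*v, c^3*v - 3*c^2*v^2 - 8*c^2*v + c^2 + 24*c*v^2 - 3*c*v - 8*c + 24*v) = 1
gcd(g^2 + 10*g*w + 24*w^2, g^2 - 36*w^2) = g + 6*w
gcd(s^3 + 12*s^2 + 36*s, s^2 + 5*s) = s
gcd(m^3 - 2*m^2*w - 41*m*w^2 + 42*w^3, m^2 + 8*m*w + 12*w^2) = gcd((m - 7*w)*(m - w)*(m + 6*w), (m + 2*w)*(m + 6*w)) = m + 6*w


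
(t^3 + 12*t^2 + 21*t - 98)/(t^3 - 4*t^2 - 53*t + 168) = (t^2 + 5*t - 14)/(t^2 - 11*t + 24)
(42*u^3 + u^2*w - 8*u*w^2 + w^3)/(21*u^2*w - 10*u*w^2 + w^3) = (2*u + w)/w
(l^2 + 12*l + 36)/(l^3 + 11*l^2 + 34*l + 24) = (l + 6)/(l^2 + 5*l + 4)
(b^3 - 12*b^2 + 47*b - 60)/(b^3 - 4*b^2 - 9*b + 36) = (b - 5)/(b + 3)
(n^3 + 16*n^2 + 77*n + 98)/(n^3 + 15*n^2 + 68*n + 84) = (n + 7)/(n + 6)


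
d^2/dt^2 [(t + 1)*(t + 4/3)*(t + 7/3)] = 6*t + 28/3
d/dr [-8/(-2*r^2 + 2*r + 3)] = 16*(1 - 2*r)/(-2*r^2 + 2*r + 3)^2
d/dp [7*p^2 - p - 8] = 14*p - 1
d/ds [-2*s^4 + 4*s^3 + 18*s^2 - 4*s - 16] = -8*s^3 + 12*s^2 + 36*s - 4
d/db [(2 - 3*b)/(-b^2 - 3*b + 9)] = (-3*b^2 + 4*b - 21)/(b^4 + 6*b^3 - 9*b^2 - 54*b + 81)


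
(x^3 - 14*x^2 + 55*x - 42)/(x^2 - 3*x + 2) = (x^2 - 13*x + 42)/(x - 2)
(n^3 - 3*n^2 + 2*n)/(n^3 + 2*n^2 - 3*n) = (n - 2)/(n + 3)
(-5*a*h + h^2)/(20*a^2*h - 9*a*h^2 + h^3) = -1/(4*a - h)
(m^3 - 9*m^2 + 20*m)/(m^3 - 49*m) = (m^2 - 9*m + 20)/(m^2 - 49)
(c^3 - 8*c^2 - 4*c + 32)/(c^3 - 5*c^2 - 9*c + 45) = (c^3 - 8*c^2 - 4*c + 32)/(c^3 - 5*c^2 - 9*c + 45)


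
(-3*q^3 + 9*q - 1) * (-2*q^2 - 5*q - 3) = 6*q^5 + 15*q^4 - 9*q^3 - 43*q^2 - 22*q + 3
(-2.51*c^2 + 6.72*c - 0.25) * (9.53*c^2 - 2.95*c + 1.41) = -23.9203*c^4 + 71.4461*c^3 - 25.7456*c^2 + 10.2127*c - 0.3525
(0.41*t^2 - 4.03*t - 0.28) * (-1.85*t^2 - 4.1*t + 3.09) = -0.7585*t^4 + 5.7745*t^3 + 18.3079*t^2 - 11.3047*t - 0.8652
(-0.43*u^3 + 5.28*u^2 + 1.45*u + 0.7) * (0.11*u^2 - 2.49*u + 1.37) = -0.0473*u^5 + 1.6515*u^4 - 13.5768*u^3 + 3.7001*u^2 + 0.2435*u + 0.959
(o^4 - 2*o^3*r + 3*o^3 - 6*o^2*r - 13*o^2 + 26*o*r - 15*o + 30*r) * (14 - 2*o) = -2*o^5 + 4*o^4*r + 8*o^4 - 16*o^3*r + 68*o^3 - 136*o^2*r - 152*o^2 + 304*o*r - 210*o + 420*r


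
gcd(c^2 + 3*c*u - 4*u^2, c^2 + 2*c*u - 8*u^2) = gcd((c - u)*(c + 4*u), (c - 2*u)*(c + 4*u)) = c + 4*u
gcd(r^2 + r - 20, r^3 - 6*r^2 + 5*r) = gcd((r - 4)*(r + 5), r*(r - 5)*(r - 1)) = 1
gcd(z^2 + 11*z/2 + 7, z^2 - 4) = z + 2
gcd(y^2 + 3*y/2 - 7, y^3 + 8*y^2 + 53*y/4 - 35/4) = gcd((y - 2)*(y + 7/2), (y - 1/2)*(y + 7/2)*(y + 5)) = y + 7/2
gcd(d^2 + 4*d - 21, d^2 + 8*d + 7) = d + 7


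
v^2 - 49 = (v - 7)*(v + 7)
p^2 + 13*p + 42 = (p + 6)*(p + 7)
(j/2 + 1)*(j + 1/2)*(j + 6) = j^3/2 + 17*j^2/4 + 8*j + 3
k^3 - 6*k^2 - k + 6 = (k - 6)*(k - 1)*(k + 1)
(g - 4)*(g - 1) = g^2 - 5*g + 4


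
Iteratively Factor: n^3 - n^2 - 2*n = (n + 1)*(n^2 - 2*n) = (n - 2)*(n + 1)*(n)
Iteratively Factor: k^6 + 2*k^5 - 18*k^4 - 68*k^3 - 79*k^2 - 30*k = (k + 1)*(k^5 + k^4 - 19*k^3 - 49*k^2 - 30*k) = (k + 1)^2*(k^4 - 19*k^2 - 30*k) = (k - 5)*(k + 1)^2*(k^3 + 5*k^2 + 6*k) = (k - 5)*(k + 1)^2*(k + 2)*(k^2 + 3*k) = (k - 5)*(k + 1)^2*(k + 2)*(k + 3)*(k)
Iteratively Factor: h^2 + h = (h)*(h + 1)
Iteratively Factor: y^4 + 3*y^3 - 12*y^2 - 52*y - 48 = (y + 2)*(y^3 + y^2 - 14*y - 24) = (y + 2)^2*(y^2 - y - 12) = (y + 2)^2*(y + 3)*(y - 4)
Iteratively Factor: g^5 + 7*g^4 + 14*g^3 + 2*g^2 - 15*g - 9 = (g - 1)*(g^4 + 8*g^3 + 22*g^2 + 24*g + 9) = (g - 1)*(g + 1)*(g^3 + 7*g^2 + 15*g + 9) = (g - 1)*(g + 1)^2*(g^2 + 6*g + 9) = (g - 1)*(g + 1)^2*(g + 3)*(g + 3)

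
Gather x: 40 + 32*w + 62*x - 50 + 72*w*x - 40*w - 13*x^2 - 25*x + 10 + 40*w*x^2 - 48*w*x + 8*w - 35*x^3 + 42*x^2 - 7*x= -35*x^3 + x^2*(40*w + 29) + x*(24*w + 30)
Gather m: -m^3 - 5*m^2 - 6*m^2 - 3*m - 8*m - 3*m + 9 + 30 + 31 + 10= -m^3 - 11*m^2 - 14*m + 80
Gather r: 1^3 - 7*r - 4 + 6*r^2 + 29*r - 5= 6*r^2 + 22*r - 8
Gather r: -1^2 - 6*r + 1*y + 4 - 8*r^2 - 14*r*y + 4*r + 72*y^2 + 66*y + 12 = -8*r^2 + r*(-14*y - 2) + 72*y^2 + 67*y + 15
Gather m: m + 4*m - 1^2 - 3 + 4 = 5*m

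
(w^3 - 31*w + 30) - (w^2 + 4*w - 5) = w^3 - w^2 - 35*w + 35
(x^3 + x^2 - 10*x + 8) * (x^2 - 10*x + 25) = x^5 - 9*x^4 + 5*x^3 + 133*x^2 - 330*x + 200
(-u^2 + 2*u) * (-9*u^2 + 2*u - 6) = 9*u^4 - 20*u^3 + 10*u^2 - 12*u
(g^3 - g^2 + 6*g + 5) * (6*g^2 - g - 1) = 6*g^5 - 7*g^4 + 36*g^3 + 25*g^2 - 11*g - 5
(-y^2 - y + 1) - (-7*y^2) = 6*y^2 - y + 1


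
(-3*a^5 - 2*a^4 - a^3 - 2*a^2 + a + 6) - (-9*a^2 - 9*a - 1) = -3*a^5 - 2*a^4 - a^3 + 7*a^2 + 10*a + 7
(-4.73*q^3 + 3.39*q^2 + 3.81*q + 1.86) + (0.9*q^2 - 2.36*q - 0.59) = -4.73*q^3 + 4.29*q^2 + 1.45*q + 1.27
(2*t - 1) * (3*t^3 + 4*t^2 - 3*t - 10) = 6*t^4 + 5*t^3 - 10*t^2 - 17*t + 10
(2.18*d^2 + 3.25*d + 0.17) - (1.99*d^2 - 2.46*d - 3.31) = 0.19*d^2 + 5.71*d + 3.48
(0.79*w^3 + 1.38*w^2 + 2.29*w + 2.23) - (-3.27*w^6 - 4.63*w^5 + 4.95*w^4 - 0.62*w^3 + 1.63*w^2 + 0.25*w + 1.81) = 3.27*w^6 + 4.63*w^5 - 4.95*w^4 + 1.41*w^3 - 0.25*w^2 + 2.04*w + 0.42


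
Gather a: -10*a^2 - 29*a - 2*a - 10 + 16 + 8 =-10*a^2 - 31*a + 14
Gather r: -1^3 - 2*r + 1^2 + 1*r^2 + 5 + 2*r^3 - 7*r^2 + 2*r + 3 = 2*r^3 - 6*r^2 + 8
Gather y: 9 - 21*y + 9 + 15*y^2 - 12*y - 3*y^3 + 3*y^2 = -3*y^3 + 18*y^2 - 33*y + 18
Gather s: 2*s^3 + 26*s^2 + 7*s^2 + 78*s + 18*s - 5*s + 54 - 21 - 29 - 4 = 2*s^3 + 33*s^2 + 91*s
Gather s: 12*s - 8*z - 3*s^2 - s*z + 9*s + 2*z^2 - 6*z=-3*s^2 + s*(21 - z) + 2*z^2 - 14*z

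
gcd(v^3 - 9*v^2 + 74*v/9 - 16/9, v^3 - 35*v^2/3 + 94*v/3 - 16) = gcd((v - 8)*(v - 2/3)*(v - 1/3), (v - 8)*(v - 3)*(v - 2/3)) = v^2 - 26*v/3 + 16/3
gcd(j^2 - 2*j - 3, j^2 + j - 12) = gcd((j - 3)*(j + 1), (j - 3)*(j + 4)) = j - 3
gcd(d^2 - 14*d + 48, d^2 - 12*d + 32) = d - 8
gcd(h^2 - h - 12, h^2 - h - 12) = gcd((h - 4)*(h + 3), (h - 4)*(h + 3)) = h^2 - h - 12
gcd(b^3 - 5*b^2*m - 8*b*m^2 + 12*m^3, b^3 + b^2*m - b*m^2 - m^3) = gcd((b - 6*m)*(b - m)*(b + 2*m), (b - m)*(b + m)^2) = b - m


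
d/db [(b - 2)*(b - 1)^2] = (b - 1)*(3*b - 5)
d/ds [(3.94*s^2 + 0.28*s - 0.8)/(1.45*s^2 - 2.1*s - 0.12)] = (-8.68*s^2 + 1.3744*s - 1.7136)/(2.1025*s^4 - 6.09*s^3 + 4.062*s^2 + 0.504*s + 0.0144)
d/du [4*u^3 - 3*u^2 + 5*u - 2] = 12*u^2 - 6*u + 5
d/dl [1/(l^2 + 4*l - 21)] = 2*(-l - 2)/(l^2 + 4*l - 21)^2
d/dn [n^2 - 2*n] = 2*n - 2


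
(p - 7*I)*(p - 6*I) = p^2 - 13*I*p - 42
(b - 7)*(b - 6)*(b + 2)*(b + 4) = b^4 - 7*b^3 - 28*b^2 + 148*b + 336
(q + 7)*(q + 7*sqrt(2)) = q^2 + 7*q + 7*sqrt(2)*q + 49*sqrt(2)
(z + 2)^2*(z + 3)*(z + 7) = z^4 + 14*z^3 + 65*z^2 + 124*z + 84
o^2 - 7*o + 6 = (o - 6)*(o - 1)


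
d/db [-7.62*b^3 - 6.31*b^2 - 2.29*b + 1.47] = -22.86*b^2 - 12.62*b - 2.29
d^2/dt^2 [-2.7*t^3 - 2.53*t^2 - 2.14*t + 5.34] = -16.2*t - 5.06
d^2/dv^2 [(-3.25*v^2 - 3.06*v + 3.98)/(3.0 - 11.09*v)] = (5.6843418860808e-14*v - 716.872876)/(1363.938029*v^3 - 1106.8929*v^2 + 299.43*v - 27.0)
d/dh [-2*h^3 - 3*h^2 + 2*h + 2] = -6*h^2 - 6*h + 2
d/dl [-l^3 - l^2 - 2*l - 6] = -3*l^2 - 2*l - 2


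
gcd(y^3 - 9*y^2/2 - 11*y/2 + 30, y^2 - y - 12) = y - 4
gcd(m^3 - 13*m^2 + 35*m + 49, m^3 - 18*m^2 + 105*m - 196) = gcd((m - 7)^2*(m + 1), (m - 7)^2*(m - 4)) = m^2 - 14*m + 49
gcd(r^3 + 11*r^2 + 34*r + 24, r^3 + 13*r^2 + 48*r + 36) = r^2 + 7*r + 6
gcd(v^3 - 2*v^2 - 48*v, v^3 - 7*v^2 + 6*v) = v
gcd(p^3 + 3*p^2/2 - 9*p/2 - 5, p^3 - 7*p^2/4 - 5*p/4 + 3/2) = p^2 - p - 2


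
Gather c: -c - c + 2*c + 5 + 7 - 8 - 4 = 0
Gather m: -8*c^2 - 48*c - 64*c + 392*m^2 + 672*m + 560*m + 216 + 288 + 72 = -8*c^2 - 112*c + 392*m^2 + 1232*m + 576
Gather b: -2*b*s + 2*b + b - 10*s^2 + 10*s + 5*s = b*(3 - 2*s) - 10*s^2 + 15*s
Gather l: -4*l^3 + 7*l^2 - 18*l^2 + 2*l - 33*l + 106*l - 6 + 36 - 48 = -4*l^3 - 11*l^2 + 75*l - 18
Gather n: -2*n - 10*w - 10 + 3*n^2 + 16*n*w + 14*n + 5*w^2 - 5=3*n^2 + n*(16*w + 12) + 5*w^2 - 10*w - 15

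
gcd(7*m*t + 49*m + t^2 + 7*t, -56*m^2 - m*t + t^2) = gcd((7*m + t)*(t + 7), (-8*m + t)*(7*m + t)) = 7*m + t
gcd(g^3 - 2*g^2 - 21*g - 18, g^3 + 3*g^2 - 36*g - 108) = g^2 - 3*g - 18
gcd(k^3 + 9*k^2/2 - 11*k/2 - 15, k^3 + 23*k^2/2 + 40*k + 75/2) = k^2 + 13*k/2 + 15/2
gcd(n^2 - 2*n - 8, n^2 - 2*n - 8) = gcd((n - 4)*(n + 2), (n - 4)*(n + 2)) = n^2 - 2*n - 8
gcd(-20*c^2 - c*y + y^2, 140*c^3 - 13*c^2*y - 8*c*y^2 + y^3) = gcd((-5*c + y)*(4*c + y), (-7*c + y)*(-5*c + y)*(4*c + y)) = -20*c^2 - c*y + y^2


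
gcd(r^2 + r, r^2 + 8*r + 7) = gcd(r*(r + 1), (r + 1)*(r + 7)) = r + 1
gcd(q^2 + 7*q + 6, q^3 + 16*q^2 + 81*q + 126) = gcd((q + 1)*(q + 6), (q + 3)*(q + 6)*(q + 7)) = q + 6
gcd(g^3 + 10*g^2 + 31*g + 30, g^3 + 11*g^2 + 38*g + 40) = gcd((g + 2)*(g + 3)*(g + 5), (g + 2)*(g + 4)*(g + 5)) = g^2 + 7*g + 10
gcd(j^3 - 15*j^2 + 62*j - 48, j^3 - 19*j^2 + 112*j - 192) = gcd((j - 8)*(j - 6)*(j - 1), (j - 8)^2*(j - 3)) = j - 8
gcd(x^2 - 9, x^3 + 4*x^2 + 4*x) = 1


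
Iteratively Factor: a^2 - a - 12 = (a + 3)*(a - 4)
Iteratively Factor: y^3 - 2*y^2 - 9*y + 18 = (y - 2)*(y^2 - 9) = (y - 2)*(y + 3)*(y - 3)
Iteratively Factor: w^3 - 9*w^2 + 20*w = (w)*(w^2 - 9*w + 20) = w*(w - 4)*(w - 5)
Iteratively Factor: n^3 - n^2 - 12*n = (n - 4)*(n^2 + 3*n) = (n - 4)*(n + 3)*(n)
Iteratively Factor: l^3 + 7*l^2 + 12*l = (l + 3)*(l^2 + 4*l) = (l + 3)*(l + 4)*(l)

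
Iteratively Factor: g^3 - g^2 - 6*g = (g - 3)*(g^2 + 2*g) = (g - 3)*(g + 2)*(g)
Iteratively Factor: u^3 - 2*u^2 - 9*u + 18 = (u + 3)*(u^2 - 5*u + 6) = (u - 3)*(u + 3)*(u - 2)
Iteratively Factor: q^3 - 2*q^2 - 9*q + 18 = (q + 3)*(q^2 - 5*q + 6) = (q - 2)*(q + 3)*(q - 3)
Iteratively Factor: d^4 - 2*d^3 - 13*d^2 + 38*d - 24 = (d - 2)*(d^3 - 13*d + 12) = (d - 2)*(d - 1)*(d^2 + d - 12) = (d - 3)*(d - 2)*(d - 1)*(d + 4)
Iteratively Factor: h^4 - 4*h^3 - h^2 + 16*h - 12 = (h + 2)*(h^3 - 6*h^2 + 11*h - 6) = (h - 1)*(h + 2)*(h^2 - 5*h + 6) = (h - 3)*(h - 1)*(h + 2)*(h - 2)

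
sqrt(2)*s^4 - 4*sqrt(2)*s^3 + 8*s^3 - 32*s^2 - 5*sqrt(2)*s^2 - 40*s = s*(s - 5)*(s + 4*sqrt(2))*(sqrt(2)*s + sqrt(2))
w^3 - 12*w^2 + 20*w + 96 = (w - 8)*(w - 6)*(w + 2)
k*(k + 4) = k^2 + 4*k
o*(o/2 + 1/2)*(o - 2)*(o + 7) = o^4/2 + 3*o^3 - 9*o^2/2 - 7*o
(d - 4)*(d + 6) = d^2 + 2*d - 24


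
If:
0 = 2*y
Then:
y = 0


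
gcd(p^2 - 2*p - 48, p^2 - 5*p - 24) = p - 8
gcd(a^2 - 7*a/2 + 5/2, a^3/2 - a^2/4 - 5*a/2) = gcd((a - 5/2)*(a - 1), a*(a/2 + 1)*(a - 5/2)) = a - 5/2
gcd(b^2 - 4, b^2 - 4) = b^2 - 4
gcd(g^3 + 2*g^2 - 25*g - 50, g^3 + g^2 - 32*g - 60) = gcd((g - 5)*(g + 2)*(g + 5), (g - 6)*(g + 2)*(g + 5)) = g^2 + 7*g + 10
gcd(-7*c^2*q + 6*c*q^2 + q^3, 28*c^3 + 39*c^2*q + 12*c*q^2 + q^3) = 7*c + q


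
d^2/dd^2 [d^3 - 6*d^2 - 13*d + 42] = 6*d - 12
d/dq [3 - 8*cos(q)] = 8*sin(q)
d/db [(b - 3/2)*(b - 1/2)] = 2*b - 2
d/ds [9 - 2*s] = -2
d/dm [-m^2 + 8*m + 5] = 8 - 2*m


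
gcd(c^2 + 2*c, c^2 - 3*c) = c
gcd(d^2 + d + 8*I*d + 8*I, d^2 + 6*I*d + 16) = d + 8*I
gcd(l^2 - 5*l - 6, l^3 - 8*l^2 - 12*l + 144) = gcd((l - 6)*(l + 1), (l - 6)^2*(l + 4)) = l - 6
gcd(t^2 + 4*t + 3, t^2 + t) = t + 1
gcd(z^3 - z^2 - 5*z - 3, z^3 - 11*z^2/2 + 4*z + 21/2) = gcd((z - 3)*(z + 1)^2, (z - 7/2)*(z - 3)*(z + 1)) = z^2 - 2*z - 3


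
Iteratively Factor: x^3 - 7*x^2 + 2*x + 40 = (x - 4)*(x^2 - 3*x - 10) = (x - 4)*(x + 2)*(x - 5)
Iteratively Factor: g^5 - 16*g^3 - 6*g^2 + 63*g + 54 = (g + 2)*(g^4 - 2*g^3 - 12*g^2 + 18*g + 27) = (g + 1)*(g + 2)*(g^3 - 3*g^2 - 9*g + 27) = (g - 3)*(g + 1)*(g + 2)*(g^2 - 9) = (g - 3)^2*(g + 1)*(g + 2)*(g + 3)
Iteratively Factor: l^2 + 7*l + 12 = (l + 3)*(l + 4)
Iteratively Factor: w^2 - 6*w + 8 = (w - 2)*(w - 4)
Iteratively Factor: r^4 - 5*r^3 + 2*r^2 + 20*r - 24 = (r - 3)*(r^3 - 2*r^2 - 4*r + 8) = (r - 3)*(r + 2)*(r^2 - 4*r + 4) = (r - 3)*(r - 2)*(r + 2)*(r - 2)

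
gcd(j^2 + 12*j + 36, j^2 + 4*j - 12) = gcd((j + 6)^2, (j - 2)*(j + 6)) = j + 6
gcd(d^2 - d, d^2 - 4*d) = d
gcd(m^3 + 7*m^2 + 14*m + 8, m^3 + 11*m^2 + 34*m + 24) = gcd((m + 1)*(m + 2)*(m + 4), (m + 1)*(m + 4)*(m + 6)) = m^2 + 5*m + 4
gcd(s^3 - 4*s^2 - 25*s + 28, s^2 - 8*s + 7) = s^2 - 8*s + 7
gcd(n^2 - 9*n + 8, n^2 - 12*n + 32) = n - 8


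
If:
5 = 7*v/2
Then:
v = 10/7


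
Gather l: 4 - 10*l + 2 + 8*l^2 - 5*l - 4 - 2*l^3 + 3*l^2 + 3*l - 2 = -2*l^3 + 11*l^2 - 12*l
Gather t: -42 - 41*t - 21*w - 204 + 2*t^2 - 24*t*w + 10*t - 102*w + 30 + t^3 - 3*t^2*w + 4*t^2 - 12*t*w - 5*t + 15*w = t^3 + t^2*(6 - 3*w) + t*(-36*w - 36) - 108*w - 216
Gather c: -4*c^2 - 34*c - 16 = -4*c^2 - 34*c - 16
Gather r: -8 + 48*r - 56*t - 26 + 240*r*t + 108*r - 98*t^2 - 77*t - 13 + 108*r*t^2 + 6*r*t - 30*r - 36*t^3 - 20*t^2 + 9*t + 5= r*(108*t^2 + 246*t + 126) - 36*t^3 - 118*t^2 - 124*t - 42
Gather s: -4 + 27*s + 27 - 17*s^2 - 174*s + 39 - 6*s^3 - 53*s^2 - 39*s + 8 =-6*s^3 - 70*s^2 - 186*s + 70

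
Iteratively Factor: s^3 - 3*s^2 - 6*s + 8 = (s - 4)*(s^2 + s - 2) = (s - 4)*(s + 2)*(s - 1)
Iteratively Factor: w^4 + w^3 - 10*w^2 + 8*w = (w - 1)*(w^3 + 2*w^2 - 8*w) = (w - 2)*(w - 1)*(w^2 + 4*w) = w*(w - 2)*(w - 1)*(w + 4)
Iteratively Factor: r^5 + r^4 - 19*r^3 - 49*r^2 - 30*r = (r + 3)*(r^4 - 2*r^3 - 13*r^2 - 10*r) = r*(r + 3)*(r^3 - 2*r^2 - 13*r - 10) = r*(r - 5)*(r + 3)*(r^2 + 3*r + 2) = r*(r - 5)*(r + 2)*(r + 3)*(r + 1)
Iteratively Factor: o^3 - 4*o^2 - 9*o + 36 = (o - 3)*(o^2 - o - 12) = (o - 3)*(o + 3)*(o - 4)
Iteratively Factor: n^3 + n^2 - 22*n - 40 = (n + 2)*(n^2 - n - 20) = (n - 5)*(n + 2)*(n + 4)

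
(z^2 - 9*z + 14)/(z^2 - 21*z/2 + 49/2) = 2*(z - 2)/(2*z - 7)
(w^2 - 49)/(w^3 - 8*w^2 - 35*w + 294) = (w + 7)/(w^2 - w - 42)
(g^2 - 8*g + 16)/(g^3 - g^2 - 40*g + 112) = 1/(g + 7)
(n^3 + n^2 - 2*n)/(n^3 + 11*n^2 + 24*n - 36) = n*(n + 2)/(n^2 + 12*n + 36)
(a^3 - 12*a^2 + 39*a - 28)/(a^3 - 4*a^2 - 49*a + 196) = (a - 1)/(a + 7)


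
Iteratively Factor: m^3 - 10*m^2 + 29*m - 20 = (m - 1)*(m^2 - 9*m + 20) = (m - 4)*(m - 1)*(m - 5)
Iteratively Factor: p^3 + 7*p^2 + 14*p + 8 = (p + 1)*(p^2 + 6*p + 8) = (p + 1)*(p + 2)*(p + 4)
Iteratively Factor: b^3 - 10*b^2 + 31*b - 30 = (b - 3)*(b^2 - 7*b + 10) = (b - 5)*(b - 3)*(b - 2)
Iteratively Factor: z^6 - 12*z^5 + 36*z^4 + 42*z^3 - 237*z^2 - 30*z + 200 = (z - 4)*(z^5 - 8*z^4 + 4*z^3 + 58*z^2 - 5*z - 50) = (z - 4)*(z + 1)*(z^4 - 9*z^3 + 13*z^2 + 45*z - 50) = (z - 5)*(z - 4)*(z + 1)*(z^3 - 4*z^2 - 7*z + 10) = (z - 5)^2*(z - 4)*(z + 1)*(z^2 + z - 2) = (z - 5)^2*(z - 4)*(z - 1)*(z + 1)*(z + 2)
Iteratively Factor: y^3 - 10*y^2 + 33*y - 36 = (y - 3)*(y^2 - 7*y + 12) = (y - 3)^2*(y - 4)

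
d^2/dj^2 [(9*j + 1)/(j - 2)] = 38/(j - 2)^3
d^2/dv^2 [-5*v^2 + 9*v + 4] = -10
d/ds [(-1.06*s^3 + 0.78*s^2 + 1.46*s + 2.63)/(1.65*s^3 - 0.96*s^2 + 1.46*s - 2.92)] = (-0.269400000000001*s^4 - 7.9132*s^3 - 1.1925*s^2 + 0.4944*s - 8.103)/(2.7225*s^6 - 3.168*s^5 + 5.7396*s^4 - 12.4392*s^3 + 7.738*s^2 - 8.5264*s + 8.5264)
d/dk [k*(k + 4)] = 2*k + 4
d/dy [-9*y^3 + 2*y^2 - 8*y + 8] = -27*y^2 + 4*y - 8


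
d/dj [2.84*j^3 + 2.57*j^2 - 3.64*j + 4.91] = 8.52*j^2 + 5.14*j - 3.64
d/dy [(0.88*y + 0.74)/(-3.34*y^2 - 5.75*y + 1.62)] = (2.9392*y^2 + 4.9432*y + 5.6806)/(11.1556*y^4 + 38.41*y^3 + 22.2409*y^2 - 18.63*y + 2.6244)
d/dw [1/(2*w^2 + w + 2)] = (-4*w - 1)/(2*w^2 + w + 2)^2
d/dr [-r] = -1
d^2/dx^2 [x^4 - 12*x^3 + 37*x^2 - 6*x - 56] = 12*x^2 - 72*x + 74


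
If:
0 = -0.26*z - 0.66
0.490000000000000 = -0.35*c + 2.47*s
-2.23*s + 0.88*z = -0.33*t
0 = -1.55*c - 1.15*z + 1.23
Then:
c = 2.68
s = 0.58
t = 10.67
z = -2.54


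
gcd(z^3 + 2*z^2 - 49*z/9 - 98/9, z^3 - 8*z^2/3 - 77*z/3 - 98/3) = z^2 + 13*z/3 + 14/3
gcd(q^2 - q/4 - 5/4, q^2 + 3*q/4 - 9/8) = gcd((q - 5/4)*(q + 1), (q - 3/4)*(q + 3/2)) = 1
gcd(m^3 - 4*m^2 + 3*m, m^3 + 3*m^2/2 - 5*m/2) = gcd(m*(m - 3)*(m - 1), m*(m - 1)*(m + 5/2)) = m^2 - m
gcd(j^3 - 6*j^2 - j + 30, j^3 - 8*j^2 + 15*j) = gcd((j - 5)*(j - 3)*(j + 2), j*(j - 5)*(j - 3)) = j^2 - 8*j + 15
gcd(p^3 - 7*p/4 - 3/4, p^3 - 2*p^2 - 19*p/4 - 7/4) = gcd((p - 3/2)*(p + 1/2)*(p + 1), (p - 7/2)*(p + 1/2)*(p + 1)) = p^2 + 3*p/2 + 1/2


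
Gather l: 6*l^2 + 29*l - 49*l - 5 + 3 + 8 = 6*l^2 - 20*l + 6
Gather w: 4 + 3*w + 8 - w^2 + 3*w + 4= -w^2 + 6*w + 16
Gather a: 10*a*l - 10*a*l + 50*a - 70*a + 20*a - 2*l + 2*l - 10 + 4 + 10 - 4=0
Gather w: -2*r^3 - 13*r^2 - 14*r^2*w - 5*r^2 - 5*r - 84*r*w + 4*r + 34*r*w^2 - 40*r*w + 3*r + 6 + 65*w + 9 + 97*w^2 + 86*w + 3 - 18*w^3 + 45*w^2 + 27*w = -2*r^3 - 18*r^2 + 2*r - 18*w^3 + w^2*(34*r + 142) + w*(-14*r^2 - 124*r + 178) + 18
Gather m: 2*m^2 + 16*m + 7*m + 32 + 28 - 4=2*m^2 + 23*m + 56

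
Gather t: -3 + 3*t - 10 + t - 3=4*t - 16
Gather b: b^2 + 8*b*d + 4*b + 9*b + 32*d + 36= b^2 + b*(8*d + 13) + 32*d + 36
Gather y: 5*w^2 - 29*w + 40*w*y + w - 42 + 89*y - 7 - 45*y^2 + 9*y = 5*w^2 - 28*w - 45*y^2 + y*(40*w + 98) - 49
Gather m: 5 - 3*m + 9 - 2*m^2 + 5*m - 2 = -2*m^2 + 2*m + 12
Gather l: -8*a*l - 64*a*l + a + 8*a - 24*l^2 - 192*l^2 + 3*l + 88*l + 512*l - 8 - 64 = 9*a - 216*l^2 + l*(603 - 72*a) - 72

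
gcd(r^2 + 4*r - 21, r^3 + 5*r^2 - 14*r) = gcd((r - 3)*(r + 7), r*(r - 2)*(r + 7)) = r + 7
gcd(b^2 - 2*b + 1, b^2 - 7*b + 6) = b - 1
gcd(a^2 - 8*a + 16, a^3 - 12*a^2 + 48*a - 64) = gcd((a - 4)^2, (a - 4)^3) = a^2 - 8*a + 16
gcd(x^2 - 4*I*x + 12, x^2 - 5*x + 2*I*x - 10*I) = x + 2*I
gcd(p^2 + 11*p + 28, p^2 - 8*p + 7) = 1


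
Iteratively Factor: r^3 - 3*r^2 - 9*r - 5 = (r + 1)*(r^2 - 4*r - 5) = (r + 1)^2*(r - 5)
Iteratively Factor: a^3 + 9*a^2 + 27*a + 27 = (a + 3)*(a^2 + 6*a + 9) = (a + 3)^2*(a + 3)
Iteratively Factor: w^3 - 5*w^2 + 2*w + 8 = (w - 4)*(w^2 - w - 2) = (w - 4)*(w - 2)*(w + 1)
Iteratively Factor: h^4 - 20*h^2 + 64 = (h + 2)*(h^3 - 2*h^2 - 16*h + 32) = (h - 2)*(h + 2)*(h^2 - 16) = (h - 2)*(h + 2)*(h + 4)*(h - 4)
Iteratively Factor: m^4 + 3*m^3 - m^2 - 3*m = (m + 3)*(m^3 - m) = (m - 1)*(m + 3)*(m^2 + m) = m*(m - 1)*(m + 3)*(m + 1)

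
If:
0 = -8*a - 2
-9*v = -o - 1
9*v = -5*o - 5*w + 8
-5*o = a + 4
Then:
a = -1/4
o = -3/4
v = 1/36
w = 23/10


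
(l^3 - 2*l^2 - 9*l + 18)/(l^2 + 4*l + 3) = (l^2 - 5*l + 6)/(l + 1)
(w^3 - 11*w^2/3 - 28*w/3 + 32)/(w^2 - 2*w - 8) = (w^2 + w/3 - 8)/(w + 2)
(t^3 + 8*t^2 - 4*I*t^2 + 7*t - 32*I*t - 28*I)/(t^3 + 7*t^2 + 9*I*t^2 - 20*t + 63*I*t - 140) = (t^2 + t*(1 - 4*I) - 4*I)/(t^2 + 9*I*t - 20)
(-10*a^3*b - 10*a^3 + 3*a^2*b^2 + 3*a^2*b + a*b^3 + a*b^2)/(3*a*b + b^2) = a*(-10*a^2*b - 10*a^2 + 3*a*b^2 + 3*a*b + b^3 + b^2)/(b*(3*a + b))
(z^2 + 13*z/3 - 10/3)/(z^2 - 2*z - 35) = (z - 2/3)/(z - 7)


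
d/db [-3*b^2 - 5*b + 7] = -6*b - 5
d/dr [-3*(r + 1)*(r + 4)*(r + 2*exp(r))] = -6*r^2*exp(r) - 9*r^2 - 42*r*exp(r) - 30*r - 54*exp(r) - 12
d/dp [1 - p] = -1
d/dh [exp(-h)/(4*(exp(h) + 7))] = (-2*exp(h) - 7)*exp(-h)/(4*(exp(2*h) + 14*exp(h) + 49))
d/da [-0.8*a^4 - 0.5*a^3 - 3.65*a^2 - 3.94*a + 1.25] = -3.2*a^3 - 1.5*a^2 - 7.3*a - 3.94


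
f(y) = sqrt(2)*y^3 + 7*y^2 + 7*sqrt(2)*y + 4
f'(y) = 3*sqrt(2)*y^2 + 14*y + 7*sqrt(2)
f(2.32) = 82.30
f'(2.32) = 65.22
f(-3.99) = -13.89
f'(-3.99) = 21.58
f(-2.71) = 0.43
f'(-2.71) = 3.12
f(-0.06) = 3.43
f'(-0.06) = 9.07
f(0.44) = 9.83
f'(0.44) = 16.88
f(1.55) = 41.43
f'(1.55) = 41.79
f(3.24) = 157.66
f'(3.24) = 99.80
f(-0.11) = 2.99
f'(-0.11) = 8.41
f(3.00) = 134.88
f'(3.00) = 90.08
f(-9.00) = -549.06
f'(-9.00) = 227.55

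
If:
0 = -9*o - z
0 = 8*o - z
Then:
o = 0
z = 0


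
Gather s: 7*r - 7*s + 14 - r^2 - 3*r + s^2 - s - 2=-r^2 + 4*r + s^2 - 8*s + 12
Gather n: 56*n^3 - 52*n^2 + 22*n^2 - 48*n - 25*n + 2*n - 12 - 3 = 56*n^3 - 30*n^2 - 71*n - 15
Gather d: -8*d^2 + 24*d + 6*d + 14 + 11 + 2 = -8*d^2 + 30*d + 27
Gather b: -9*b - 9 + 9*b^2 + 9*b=9*b^2 - 9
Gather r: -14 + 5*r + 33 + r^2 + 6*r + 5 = r^2 + 11*r + 24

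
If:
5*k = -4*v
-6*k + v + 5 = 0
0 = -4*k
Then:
No Solution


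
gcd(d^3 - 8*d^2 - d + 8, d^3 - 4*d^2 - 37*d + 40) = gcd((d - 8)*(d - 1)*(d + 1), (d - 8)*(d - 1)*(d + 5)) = d^2 - 9*d + 8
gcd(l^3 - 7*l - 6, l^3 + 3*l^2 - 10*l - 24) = l^2 - l - 6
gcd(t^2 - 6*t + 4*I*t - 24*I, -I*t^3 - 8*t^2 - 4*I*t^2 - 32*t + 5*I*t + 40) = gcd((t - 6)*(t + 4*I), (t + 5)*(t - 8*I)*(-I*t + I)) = 1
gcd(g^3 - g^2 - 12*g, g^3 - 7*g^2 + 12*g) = g^2 - 4*g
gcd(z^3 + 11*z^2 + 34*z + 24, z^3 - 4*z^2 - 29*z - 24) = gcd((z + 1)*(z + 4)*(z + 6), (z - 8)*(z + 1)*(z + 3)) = z + 1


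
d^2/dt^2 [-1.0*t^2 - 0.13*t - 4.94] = -2.00000000000000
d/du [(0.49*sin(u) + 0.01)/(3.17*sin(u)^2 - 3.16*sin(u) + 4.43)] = (-1.5533*sin(u)^2 - 0.0633999999999999*sin(u) + 2.2023)*cos(u)/(10.0489*sin(u)^4 - 20.0344*sin(u)^3 + 38.0718*sin(u)^2 - 27.9976*sin(u) + 19.6249)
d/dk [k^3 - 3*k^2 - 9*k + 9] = 3*k^2 - 6*k - 9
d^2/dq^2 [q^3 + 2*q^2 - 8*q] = 6*q + 4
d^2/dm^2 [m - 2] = 0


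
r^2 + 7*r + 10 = (r + 2)*(r + 5)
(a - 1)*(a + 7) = a^2 + 6*a - 7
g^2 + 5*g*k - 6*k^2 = (g - k)*(g + 6*k)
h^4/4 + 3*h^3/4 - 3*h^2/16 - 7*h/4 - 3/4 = (h/4 + 1/2)*(h - 3/2)*(h + 1/2)*(h + 2)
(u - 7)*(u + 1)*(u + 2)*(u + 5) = u^4 + u^3 - 39*u^2 - 109*u - 70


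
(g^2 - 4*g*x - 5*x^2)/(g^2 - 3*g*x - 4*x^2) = (-g + 5*x)/(-g + 4*x)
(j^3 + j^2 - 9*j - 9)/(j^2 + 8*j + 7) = (j^2 - 9)/(j + 7)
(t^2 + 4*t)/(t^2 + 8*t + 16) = t/(t + 4)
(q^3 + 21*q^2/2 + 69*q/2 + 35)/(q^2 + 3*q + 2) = (2*q^2 + 17*q + 35)/(2*(q + 1))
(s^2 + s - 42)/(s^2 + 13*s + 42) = (s - 6)/(s + 6)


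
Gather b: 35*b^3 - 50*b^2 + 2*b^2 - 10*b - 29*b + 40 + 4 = 35*b^3 - 48*b^2 - 39*b + 44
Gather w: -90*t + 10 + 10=20 - 90*t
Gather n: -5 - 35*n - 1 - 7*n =-42*n - 6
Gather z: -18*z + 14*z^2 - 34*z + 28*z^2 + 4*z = 42*z^2 - 48*z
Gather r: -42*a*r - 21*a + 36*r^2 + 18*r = -21*a + 36*r^2 + r*(18 - 42*a)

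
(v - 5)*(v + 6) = v^2 + v - 30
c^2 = c^2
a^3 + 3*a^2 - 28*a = a*(a - 4)*(a + 7)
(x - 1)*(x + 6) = x^2 + 5*x - 6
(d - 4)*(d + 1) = d^2 - 3*d - 4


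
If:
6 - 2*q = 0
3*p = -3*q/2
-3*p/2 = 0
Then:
No Solution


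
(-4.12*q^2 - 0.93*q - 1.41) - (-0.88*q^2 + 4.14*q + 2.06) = -3.24*q^2 - 5.07*q - 3.47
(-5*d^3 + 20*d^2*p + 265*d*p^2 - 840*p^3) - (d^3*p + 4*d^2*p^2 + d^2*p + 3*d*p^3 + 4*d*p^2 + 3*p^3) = -d^3*p - 5*d^3 - 4*d^2*p^2 + 19*d^2*p - 3*d*p^3 + 261*d*p^2 - 843*p^3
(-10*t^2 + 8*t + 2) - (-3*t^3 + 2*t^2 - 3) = 3*t^3 - 12*t^2 + 8*t + 5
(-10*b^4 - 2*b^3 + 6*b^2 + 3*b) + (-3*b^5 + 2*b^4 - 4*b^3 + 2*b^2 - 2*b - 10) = -3*b^5 - 8*b^4 - 6*b^3 + 8*b^2 + b - 10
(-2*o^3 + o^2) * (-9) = 18*o^3 - 9*o^2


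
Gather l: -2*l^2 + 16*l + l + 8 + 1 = -2*l^2 + 17*l + 9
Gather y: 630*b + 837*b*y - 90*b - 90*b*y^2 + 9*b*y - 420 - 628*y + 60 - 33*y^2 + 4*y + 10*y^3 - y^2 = 540*b + 10*y^3 + y^2*(-90*b - 34) + y*(846*b - 624) - 360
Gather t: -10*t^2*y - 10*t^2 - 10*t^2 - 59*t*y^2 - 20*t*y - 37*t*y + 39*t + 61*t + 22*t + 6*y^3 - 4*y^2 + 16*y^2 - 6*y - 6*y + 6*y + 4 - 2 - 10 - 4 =t^2*(-10*y - 20) + t*(-59*y^2 - 57*y + 122) + 6*y^3 + 12*y^2 - 6*y - 12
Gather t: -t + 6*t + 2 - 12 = 5*t - 10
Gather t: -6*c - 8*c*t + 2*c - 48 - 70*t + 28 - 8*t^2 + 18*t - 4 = -4*c - 8*t^2 + t*(-8*c - 52) - 24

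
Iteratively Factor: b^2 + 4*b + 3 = (b + 3)*(b + 1)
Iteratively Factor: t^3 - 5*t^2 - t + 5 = (t - 5)*(t^2 - 1) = (t - 5)*(t - 1)*(t + 1)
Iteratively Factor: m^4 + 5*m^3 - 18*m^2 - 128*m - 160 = (m + 4)*(m^3 + m^2 - 22*m - 40) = (m - 5)*(m + 4)*(m^2 + 6*m + 8) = (m - 5)*(m + 2)*(m + 4)*(m + 4)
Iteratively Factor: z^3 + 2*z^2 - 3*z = (z - 1)*(z^2 + 3*z) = z*(z - 1)*(z + 3)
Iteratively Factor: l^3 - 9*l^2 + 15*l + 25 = (l + 1)*(l^2 - 10*l + 25) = (l - 5)*(l + 1)*(l - 5)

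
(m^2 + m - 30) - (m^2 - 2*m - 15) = 3*m - 15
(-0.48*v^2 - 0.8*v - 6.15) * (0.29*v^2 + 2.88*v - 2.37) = -0.1392*v^4 - 1.6144*v^3 - 2.9499*v^2 - 15.816*v + 14.5755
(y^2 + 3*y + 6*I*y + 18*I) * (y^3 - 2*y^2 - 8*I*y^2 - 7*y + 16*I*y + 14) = y^5 + y^4 - 2*I*y^4 + 35*y^3 - 2*I*y^3 + 41*y^2 - 30*I*y^2 - 246*y - 42*I*y + 252*I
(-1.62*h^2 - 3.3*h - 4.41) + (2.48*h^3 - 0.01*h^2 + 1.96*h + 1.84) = 2.48*h^3 - 1.63*h^2 - 1.34*h - 2.57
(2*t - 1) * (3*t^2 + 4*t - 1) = 6*t^3 + 5*t^2 - 6*t + 1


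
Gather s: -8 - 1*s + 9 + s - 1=0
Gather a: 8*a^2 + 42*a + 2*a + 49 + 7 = 8*a^2 + 44*a + 56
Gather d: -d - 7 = -d - 7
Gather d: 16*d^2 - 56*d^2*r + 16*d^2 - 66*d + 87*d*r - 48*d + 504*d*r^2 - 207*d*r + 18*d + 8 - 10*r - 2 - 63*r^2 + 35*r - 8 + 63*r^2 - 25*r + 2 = d^2*(32 - 56*r) + d*(504*r^2 - 120*r - 96)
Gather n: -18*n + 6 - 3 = 3 - 18*n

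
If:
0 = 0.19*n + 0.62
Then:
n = -3.26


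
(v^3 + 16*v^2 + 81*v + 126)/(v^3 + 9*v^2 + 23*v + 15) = (v^2 + 13*v + 42)/(v^2 + 6*v + 5)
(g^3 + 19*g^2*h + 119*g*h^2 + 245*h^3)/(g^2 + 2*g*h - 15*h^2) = (g^2 + 14*g*h + 49*h^2)/(g - 3*h)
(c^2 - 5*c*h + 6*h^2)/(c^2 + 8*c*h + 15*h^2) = (c^2 - 5*c*h + 6*h^2)/(c^2 + 8*c*h + 15*h^2)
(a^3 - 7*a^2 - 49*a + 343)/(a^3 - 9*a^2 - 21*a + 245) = (a + 7)/(a + 5)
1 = 1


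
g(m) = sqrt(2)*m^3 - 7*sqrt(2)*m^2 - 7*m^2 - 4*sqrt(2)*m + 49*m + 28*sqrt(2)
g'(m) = 3*sqrt(2)*m^2 - 14*sqrt(2)*m - 14*m - 4*sqrt(2) + 49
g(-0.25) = 27.68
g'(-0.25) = 52.06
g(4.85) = 13.63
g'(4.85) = -20.78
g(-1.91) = -114.69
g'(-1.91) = 123.38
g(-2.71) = -230.12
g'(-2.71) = 166.10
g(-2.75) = -236.81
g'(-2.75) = 168.38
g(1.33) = 70.68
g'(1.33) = 5.90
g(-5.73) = -1029.68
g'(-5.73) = 376.31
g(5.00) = 10.60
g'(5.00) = -19.59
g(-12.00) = -5357.81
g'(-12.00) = 1059.87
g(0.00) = 39.60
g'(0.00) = 43.34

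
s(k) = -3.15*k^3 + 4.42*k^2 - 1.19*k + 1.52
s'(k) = -9.45*k^2 + 8.84*k - 1.19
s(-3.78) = 239.30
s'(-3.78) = -169.63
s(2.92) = -42.69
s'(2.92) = -55.95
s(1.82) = -4.99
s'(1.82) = -16.40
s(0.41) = 1.56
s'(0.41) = 0.85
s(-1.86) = 39.29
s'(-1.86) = -50.33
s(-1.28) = 16.89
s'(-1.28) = -27.99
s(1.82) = -4.99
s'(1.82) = -16.40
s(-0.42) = 3.03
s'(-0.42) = -6.57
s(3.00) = -47.32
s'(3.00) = -59.72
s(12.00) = -4819.48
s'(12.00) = -1255.91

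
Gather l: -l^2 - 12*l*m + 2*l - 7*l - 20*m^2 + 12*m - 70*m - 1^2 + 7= -l^2 + l*(-12*m - 5) - 20*m^2 - 58*m + 6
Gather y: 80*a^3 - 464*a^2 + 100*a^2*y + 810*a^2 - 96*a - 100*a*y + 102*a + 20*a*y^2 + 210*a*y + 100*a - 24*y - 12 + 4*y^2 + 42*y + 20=80*a^3 + 346*a^2 + 106*a + y^2*(20*a + 4) + y*(100*a^2 + 110*a + 18) + 8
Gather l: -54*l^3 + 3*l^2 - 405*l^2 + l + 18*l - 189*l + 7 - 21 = -54*l^3 - 402*l^2 - 170*l - 14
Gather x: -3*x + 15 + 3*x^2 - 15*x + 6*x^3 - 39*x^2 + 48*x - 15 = 6*x^3 - 36*x^2 + 30*x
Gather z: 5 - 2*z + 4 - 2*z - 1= 8 - 4*z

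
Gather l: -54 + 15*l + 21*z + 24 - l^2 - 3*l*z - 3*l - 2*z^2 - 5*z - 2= -l^2 + l*(12 - 3*z) - 2*z^2 + 16*z - 32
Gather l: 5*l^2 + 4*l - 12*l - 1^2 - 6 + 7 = 5*l^2 - 8*l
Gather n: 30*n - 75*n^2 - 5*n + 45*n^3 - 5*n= 45*n^3 - 75*n^2 + 20*n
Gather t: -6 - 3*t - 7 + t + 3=-2*t - 10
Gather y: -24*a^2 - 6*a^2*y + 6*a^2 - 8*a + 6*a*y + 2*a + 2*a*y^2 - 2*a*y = -18*a^2 + 2*a*y^2 - 6*a + y*(-6*a^2 + 4*a)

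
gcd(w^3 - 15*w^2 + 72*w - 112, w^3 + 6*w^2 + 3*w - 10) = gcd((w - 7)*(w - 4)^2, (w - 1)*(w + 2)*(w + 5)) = 1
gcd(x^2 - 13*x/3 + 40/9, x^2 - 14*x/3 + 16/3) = x - 8/3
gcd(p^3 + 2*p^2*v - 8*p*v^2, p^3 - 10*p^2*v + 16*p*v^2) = p^2 - 2*p*v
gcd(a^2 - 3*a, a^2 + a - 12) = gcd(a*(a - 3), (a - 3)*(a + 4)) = a - 3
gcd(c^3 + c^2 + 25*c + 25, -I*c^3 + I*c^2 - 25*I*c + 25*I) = c^2 + 25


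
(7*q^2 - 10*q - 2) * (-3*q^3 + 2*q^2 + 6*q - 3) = -21*q^5 + 44*q^4 + 28*q^3 - 85*q^2 + 18*q + 6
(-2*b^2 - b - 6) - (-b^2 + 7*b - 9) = -b^2 - 8*b + 3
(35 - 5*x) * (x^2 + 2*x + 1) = -5*x^3 + 25*x^2 + 65*x + 35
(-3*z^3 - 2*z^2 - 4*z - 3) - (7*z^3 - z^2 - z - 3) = -10*z^3 - z^2 - 3*z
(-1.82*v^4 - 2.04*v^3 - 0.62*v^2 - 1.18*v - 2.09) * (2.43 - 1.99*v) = 3.6218*v^5 - 0.363*v^4 - 3.7234*v^3 + 0.8416*v^2 + 1.2917*v - 5.0787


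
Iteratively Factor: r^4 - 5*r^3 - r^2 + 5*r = (r)*(r^3 - 5*r^2 - r + 5) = r*(r - 5)*(r^2 - 1) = r*(r - 5)*(r + 1)*(r - 1)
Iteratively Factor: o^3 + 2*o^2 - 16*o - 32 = (o + 4)*(o^2 - 2*o - 8) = (o + 2)*(o + 4)*(o - 4)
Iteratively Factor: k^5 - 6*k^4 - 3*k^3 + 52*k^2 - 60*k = (k - 2)*(k^4 - 4*k^3 - 11*k^2 + 30*k) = (k - 5)*(k - 2)*(k^3 + k^2 - 6*k) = (k - 5)*(k - 2)*(k + 3)*(k^2 - 2*k) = (k - 5)*(k - 2)^2*(k + 3)*(k)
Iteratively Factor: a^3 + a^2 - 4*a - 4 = (a + 2)*(a^2 - a - 2) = (a - 2)*(a + 2)*(a + 1)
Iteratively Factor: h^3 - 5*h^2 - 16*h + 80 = (h - 5)*(h^2 - 16) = (h - 5)*(h - 4)*(h + 4)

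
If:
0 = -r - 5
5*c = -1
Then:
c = -1/5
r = -5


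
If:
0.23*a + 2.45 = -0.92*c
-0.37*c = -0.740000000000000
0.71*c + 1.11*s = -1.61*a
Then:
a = -18.65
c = 2.00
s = 25.77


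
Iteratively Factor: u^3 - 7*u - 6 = (u + 2)*(u^2 - 2*u - 3) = (u - 3)*(u + 2)*(u + 1)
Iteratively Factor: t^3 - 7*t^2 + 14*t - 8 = (t - 2)*(t^2 - 5*t + 4) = (t - 4)*(t - 2)*(t - 1)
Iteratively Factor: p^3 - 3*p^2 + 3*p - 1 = (p - 1)*(p^2 - 2*p + 1) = (p - 1)^2*(p - 1)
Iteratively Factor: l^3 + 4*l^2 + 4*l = (l + 2)*(l^2 + 2*l) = (l + 2)^2*(l)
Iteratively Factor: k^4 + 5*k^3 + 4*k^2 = (k + 1)*(k^3 + 4*k^2) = k*(k + 1)*(k^2 + 4*k) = k^2*(k + 1)*(k + 4)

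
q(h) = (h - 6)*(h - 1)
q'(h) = 2*h - 7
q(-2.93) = 35.09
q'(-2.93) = -12.86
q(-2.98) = 35.74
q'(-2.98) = -12.96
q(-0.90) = 13.11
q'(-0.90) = -8.80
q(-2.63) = 31.33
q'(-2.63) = -12.26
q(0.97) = 0.15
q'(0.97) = -5.06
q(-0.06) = 6.42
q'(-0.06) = -7.12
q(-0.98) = 13.82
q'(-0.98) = -8.96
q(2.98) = -5.98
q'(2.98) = -1.04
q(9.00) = 24.00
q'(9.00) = 11.00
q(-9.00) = 150.00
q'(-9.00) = -25.00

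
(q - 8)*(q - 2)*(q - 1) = q^3 - 11*q^2 + 26*q - 16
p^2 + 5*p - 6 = (p - 1)*(p + 6)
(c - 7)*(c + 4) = c^2 - 3*c - 28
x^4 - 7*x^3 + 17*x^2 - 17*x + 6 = (x - 3)*(x - 2)*(x - 1)^2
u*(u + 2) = u^2 + 2*u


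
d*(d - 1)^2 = d^3 - 2*d^2 + d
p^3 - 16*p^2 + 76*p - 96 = (p - 8)*(p - 6)*(p - 2)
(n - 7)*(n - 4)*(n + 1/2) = n^3 - 21*n^2/2 + 45*n/2 + 14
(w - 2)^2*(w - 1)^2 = w^4 - 6*w^3 + 13*w^2 - 12*w + 4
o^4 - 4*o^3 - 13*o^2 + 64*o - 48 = (o - 4)*(o - 3)*(o - 1)*(o + 4)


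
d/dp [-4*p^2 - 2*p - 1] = -8*p - 2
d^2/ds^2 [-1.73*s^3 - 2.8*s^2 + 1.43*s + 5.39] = -10.38*s - 5.6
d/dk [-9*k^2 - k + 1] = -18*k - 1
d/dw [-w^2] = -2*w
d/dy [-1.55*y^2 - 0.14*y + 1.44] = -3.1*y - 0.14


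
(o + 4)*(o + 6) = o^2 + 10*o + 24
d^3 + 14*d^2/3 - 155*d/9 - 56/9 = (d - 8/3)*(d + 1/3)*(d + 7)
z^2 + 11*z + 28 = (z + 4)*(z + 7)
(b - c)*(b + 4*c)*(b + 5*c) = b^3 + 8*b^2*c + 11*b*c^2 - 20*c^3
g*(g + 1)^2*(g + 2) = g^4 + 4*g^3 + 5*g^2 + 2*g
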